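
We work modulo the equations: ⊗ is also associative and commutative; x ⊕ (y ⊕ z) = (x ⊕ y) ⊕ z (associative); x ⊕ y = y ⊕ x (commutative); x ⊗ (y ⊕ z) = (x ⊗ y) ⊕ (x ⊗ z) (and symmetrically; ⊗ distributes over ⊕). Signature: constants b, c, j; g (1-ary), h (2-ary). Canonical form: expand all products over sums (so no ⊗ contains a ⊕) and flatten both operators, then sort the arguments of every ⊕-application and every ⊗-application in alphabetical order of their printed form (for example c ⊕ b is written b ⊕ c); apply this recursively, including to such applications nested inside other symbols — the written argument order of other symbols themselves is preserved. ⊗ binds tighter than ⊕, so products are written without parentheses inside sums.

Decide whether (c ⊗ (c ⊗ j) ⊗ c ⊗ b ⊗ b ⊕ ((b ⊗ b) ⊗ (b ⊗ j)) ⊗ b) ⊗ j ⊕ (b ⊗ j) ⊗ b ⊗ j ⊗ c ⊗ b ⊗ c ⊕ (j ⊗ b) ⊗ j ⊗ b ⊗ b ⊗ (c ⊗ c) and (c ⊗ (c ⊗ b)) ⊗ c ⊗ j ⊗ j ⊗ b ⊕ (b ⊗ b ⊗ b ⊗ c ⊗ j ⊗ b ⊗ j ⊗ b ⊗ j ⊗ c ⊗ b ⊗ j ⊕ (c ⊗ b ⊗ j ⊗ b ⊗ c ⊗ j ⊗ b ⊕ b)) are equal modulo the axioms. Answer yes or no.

Left:  (c ⊗ (c ⊗ j) ⊗ c ⊗ b ⊗ b ⊕ ((b ⊗ b) ⊗ (b ⊗ j)) ⊗ b) ⊗ j ⊕ (b ⊗ j) ⊗ b ⊗ j ⊗ c ⊗ b ⊗ c ⊕ (j ⊗ b) ⊗ j ⊗ b ⊗ b ⊗ (c ⊗ c)
  Expand products over sums:  b ⊗ b ⊗ c ⊗ c ⊗ c ⊗ j ⊗ j ⊕ b ⊗ b ⊗ b ⊗ b ⊗ j ⊗ j ⊕ b ⊗ b ⊗ b ⊗ c ⊗ c ⊗ j ⊗ j ⊕ b ⊗ b ⊗ b ⊗ c ⊗ c ⊗ j ⊗ j
  Order the arguments:  b ⊗ b ⊗ b ⊗ b ⊗ j ⊗ j ⊕ b ⊗ b ⊗ b ⊗ c ⊗ c ⊗ j ⊗ j ⊕ b ⊗ b ⊗ b ⊗ c ⊗ c ⊗ j ⊗ j ⊕ b ⊗ b ⊗ c ⊗ c ⊗ c ⊗ j ⊗ j
Right:  (c ⊗ (c ⊗ b)) ⊗ c ⊗ j ⊗ j ⊗ b ⊕ (b ⊗ b ⊗ b ⊗ c ⊗ j ⊗ b ⊗ j ⊗ b ⊗ j ⊗ c ⊗ b ⊗ j ⊕ (c ⊗ b ⊗ j ⊗ b ⊗ c ⊗ j ⊗ b ⊕ b))
  Merge nested applications:  b ⊗ b ⊗ c ⊗ c ⊗ c ⊗ j ⊗ j ⊕ b ⊗ b ⊗ b ⊗ b ⊗ b ⊗ b ⊗ c ⊗ c ⊗ j ⊗ j ⊗ j ⊗ j ⊕ b ⊗ b ⊗ b ⊗ c ⊗ c ⊗ j ⊗ j ⊕ b
  Sort:  b ⊕ b ⊗ b ⊗ b ⊗ b ⊗ b ⊗ b ⊗ c ⊗ c ⊗ j ⊗ j ⊗ j ⊗ j ⊕ b ⊗ b ⊗ b ⊗ c ⊗ c ⊗ j ⊗ j ⊕ b ⊗ b ⊗ c ⊗ c ⊗ c ⊗ j ⊗ j

Answer: no — b ⊗ b ⊗ b ⊗ b ⊗ j ⊗ j ⊕ b ⊗ b ⊗ b ⊗ c ⊗ c ⊗ j ⊗ j ⊕ b ⊗ b ⊗ b ⊗ c ⊗ c ⊗ j ⊗ j ⊕ b ⊗ b ⊗ c ⊗ c ⊗ c ⊗ j ⊗ j vs b ⊕ b ⊗ b ⊗ b ⊗ b ⊗ b ⊗ b ⊗ c ⊗ c ⊗ j ⊗ j ⊗ j ⊗ j ⊕ b ⊗ b ⊗ b ⊗ c ⊗ c ⊗ j ⊗ j ⊕ b ⊗ b ⊗ c ⊗ c ⊗ c ⊗ j ⊗ j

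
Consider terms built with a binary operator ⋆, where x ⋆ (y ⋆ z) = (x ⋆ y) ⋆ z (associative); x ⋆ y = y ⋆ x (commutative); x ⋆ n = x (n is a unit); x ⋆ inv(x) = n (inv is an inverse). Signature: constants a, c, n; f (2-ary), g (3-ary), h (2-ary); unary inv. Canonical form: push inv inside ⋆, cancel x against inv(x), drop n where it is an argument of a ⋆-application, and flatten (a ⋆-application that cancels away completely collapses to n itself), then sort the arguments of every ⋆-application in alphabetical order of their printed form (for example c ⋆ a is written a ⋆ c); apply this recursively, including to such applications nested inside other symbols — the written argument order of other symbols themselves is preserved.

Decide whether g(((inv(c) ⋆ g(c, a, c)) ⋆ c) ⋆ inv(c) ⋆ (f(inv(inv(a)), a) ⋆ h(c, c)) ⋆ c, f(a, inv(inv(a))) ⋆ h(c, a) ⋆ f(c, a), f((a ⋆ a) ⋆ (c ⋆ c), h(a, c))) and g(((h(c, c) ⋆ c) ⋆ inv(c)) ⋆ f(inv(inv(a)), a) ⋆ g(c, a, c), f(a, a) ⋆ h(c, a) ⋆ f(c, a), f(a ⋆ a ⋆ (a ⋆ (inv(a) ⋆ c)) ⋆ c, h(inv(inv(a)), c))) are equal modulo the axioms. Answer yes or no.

Left:  g(((inv(c) ⋆ g(c, a, c)) ⋆ c) ⋆ inv(c) ⋆ (f(inv(inv(a)), a) ⋆ h(c, c)) ⋆ c, f(a, inv(inv(a))) ⋆ h(c, a) ⋆ f(c, a), f((a ⋆ a) ⋆ (c ⋆ c), h(a, c)))
  Descend into:  ((inv(c) ⋆ g(c, a, c)) ⋆ c) ⋆ inv(c) ⋆ (f(inv(inv(a)), a) ⋆ h(c, c)) ⋆ c
  Push inv inside:  distribute inv over ⋆ and collapse double inv
  Cancel:  c cancels
  Combine occurrences:  g(c, a, c) ⋆ f(a, a) ⋆ h(c, c)
  Sort arguments:  f(a, a) ⋆ g(c, a, c) ⋆ h(c, c)
  Rebuild:  g(f(a, a) ⋆ g(c, a, c) ⋆ h(c, c), f(a, a) ⋆ f(c, a) ⋆ h(c, a), f(a ⋆ a ⋆ c ⋆ c, h(a, c)))
Right:  g(((h(c, c) ⋆ c) ⋆ inv(c)) ⋆ f(inv(inv(a)), a) ⋆ g(c, a, c), f(a, a) ⋆ h(c, a) ⋆ f(c, a), f(a ⋆ a ⋆ (a ⋆ (inv(a) ⋆ c)) ⋆ c, h(inv(inv(a)), c)))
  Work inside:  ((h(c, c) ⋆ c) ⋆ inv(c)) ⋆ f(inv(inv(a)), a) ⋆ g(c, a, c)
  Push inv inside:  distribute inv over ⋆ and collapse double inv
  Cancel inverse pairs:  c cancels
  Collect terms:  h(c, c) ⋆ f(a, a) ⋆ g(c, a, c)
  Sort arguments:  f(a, a) ⋆ g(c, a, c) ⋆ h(c, c)
  Rebuild:  g(f(a, a) ⋆ g(c, a, c) ⋆ h(c, c), f(a, a) ⋆ f(c, a) ⋆ h(c, a), f(a ⋆ a ⋆ c ⋆ c, h(a, c)))

Answer: yes — both canonical forms are g(f(a, a) ⋆ g(c, a, c) ⋆ h(c, c), f(a, a) ⋆ f(c, a) ⋆ h(c, a), f(a ⋆ a ⋆ c ⋆ c, h(a, c)))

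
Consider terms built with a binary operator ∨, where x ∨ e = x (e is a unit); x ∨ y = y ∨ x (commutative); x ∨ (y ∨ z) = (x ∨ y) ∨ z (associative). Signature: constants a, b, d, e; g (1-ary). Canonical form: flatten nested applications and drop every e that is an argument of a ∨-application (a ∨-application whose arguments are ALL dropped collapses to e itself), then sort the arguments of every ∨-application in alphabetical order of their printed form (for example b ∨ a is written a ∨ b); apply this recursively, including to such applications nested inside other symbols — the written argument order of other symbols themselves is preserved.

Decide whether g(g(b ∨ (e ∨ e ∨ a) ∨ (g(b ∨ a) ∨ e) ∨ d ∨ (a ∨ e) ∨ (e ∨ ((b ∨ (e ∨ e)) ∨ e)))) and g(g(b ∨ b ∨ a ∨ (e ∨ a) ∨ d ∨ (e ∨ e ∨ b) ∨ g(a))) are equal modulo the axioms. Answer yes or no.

Left:  g(g(b ∨ (e ∨ e ∨ a) ∨ (g(b ∨ a) ∨ e) ∨ d ∨ (a ∨ e) ∨ (e ∨ ((b ∨ (e ∨ e)) ∨ e))))
  Work inside:  b ∨ (e ∨ e ∨ a) ∨ (g(b ∨ a) ∨ e) ∨ d ∨ (a ∨ e) ∨ (e ∨ ((b ∨ (e ∨ e)) ∨ e))
  Flatten:  b ∨ e ∨ e ∨ a ∨ g(b ∨ a) ∨ e ∨ d ∨ a ∨ e ∨ e ∨ b ∨ e ∨ e ∨ e
  Inside:  g(b ∨ a)  →  g(a ∨ b)
  Units out:  drop e (×8)
  Order the arguments:  a ∨ a ∨ b ∨ b ∨ d ∨ g(a ∨ b)
  Reassemble:  g(g(a ∨ a ∨ b ∨ b ∨ d ∨ g(a ∨ b)))
Right:  g(g(b ∨ b ∨ a ∨ (e ∨ a) ∨ d ∨ (e ∨ e ∨ b) ∨ g(a)))
  Work inside:  b ∨ b ∨ a ∨ (e ∨ a) ∨ d ∨ (e ∨ e ∨ b) ∨ g(a)
  Flatten:  b ∨ b ∨ a ∨ e ∨ a ∨ d ∨ e ∨ e ∨ b ∨ g(a)
  Drop the unit:  drop e (×3)
  Sort:  a ∨ a ∨ b ∨ b ∨ b ∨ d ∨ g(a)
  Put back:  g(g(a ∨ a ∨ b ∨ b ∨ b ∨ d ∨ g(a)))

Answer: no — g(g(a ∨ a ∨ b ∨ b ∨ d ∨ g(a ∨ b))) vs g(g(a ∨ a ∨ b ∨ b ∨ b ∨ d ∨ g(a)))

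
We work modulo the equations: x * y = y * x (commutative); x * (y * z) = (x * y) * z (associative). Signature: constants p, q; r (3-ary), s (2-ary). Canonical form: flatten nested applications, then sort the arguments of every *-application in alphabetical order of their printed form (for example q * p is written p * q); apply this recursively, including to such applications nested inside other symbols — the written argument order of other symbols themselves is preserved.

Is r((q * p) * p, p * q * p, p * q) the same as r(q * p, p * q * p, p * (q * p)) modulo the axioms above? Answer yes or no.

Left:  r((q * p) * p, p * q * p, p * q)
  Descend into:  (q * p) * p
  Flatten:  q * p * p
  Order the arguments:  p * p * q
  Put back:  r(p * p * q, p * p * q, p * q)
Right:  r(q * p, p * q * p, p * (q * p))
  Focus inside:  p * (q * p)
  Un-nest:  p * q * p
  Sort arguments:  p * p * q
  Put back:  r(p * q, p * p * q, p * p * q)

Answer: no — r(p * p * q, p * p * q, p * q) vs r(p * q, p * p * q, p * p * q)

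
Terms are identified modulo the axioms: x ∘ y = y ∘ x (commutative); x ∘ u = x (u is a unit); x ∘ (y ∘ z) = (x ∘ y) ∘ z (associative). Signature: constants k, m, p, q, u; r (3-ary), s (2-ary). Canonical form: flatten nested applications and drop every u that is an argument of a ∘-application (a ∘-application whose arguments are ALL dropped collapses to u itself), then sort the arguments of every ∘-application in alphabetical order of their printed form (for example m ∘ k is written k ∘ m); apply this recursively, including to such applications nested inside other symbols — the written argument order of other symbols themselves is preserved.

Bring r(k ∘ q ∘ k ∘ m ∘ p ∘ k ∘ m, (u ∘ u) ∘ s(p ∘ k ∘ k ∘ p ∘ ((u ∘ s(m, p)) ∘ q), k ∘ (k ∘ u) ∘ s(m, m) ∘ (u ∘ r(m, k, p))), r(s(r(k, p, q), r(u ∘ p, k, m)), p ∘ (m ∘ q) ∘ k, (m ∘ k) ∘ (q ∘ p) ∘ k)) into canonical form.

Work inside:  (u ∘ u) ∘ s(p ∘ k ∘ k ∘ p ∘ ((u ∘ s(m, p)) ∘ q), k ∘ (k ∘ u) ∘ s(m, m) ∘ (u ∘ r(m, k, p)))
Merge nested applications:  u ∘ u ∘ s(p ∘ k ∘ k ∘ p ∘ ((u ∘ s(m, p)) ∘ q), k ∘ (k ∘ u) ∘ s(m, m) ∘ (u ∘ r(m, k, p)))
Canonicalize subterm:  s(p ∘ k ∘ k ∘ p ∘ ((u ∘ s(m, p)) ∘ q), k ∘ (k ∘ u) ∘ s(m, m) ∘ (u ∘ r(m, k, p)))  →  s(k ∘ k ∘ p ∘ p ∘ q ∘ s(m, p), k ∘ k ∘ r(m, k, p) ∘ s(m, m))
Units out:  drop u (×2)
Order the arguments:  s(k ∘ k ∘ p ∘ p ∘ q ∘ s(m, p), k ∘ k ∘ r(m, k, p) ∘ s(m, m))
Put back:  r(k ∘ k ∘ k ∘ m ∘ m ∘ p ∘ q, s(k ∘ k ∘ p ∘ p ∘ q ∘ s(m, p), k ∘ k ∘ r(m, k, p) ∘ s(m, m)), r(s(r(k, p, q), r(p, k, m)), k ∘ m ∘ p ∘ q, k ∘ k ∘ m ∘ p ∘ q))

Answer: r(k ∘ k ∘ k ∘ m ∘ m ∘ p ∘ q, s(k ∘ k ∘ p ∘ p ∘ q ∘ s(m, p), k ∘ k ∘ r(m, k, p) ∘ s(m, m)), r(s(r(k, p, q), r(p, k, m)), k ∘ m ∘ p ∘ q, k ∘ k ∘ m ∘ p ∘ q))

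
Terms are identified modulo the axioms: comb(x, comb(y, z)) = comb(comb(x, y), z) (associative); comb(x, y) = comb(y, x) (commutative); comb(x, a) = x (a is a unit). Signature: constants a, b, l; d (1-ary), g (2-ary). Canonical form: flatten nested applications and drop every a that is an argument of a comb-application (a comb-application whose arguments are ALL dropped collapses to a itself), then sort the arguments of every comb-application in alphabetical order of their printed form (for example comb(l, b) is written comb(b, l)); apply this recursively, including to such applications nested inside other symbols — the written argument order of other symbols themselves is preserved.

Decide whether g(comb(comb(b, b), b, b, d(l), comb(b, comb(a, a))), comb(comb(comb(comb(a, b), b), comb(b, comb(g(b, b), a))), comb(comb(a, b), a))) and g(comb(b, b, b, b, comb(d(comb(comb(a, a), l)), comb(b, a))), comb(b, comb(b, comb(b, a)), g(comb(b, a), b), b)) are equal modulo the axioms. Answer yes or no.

Answer: yes — both canonical forms are g(comb(b, b, b, b, b, d(l)), comb(b, b, b, b, g(b, b)))

Derivation:
Left:  g(comb(comb(b, b), b, b, d(l), comb(b, comb(a, a))), comb(comb(comb(comb(a, b), b), comb(b, comb(g(b, b), a))), comb(comb(a, b), a)))
  Focus inside:  comb(comb(comb(comb(a, b), b), comb(b, comb(g(b, b), a))), comb(comb(a, b), a))
  Flatten:  comb(a, b, b, b, g(b, b), a, a, b, a)
  Unit:  drop a (×4)
  Order the arguments:  comb(b, b, b, b, g(b, b))
  Put back:  g(comb(b, b, b, b, b, d(l)), comb(b, b, b, b, g(b, b)))
Right:  g(comb(b, b, b, b, comb(d(comb(comb(a, a), l)), comb(b, a))), comb(b, comb(b, comb(b, a)), g(comb(b, a), b), b))
  Focus inside:  comb(b, b, b, b, comb(d(comb(comb(a, a), l)), comb(b, a)))
  Flatten:  comb(b, b, b, b, d(comb(comb(a, a), l)), b, a)
  Inside:  d(comb(comb(a, a), l))  →  d(l)
  Drop the unit:  drop a
  Sort arguments:  comb(b, b, b, b, b, d(l))
  Reassemble:  g(comb(b, b, b, b, b, d(l)), comb(b, b, b, b, g(b, b)))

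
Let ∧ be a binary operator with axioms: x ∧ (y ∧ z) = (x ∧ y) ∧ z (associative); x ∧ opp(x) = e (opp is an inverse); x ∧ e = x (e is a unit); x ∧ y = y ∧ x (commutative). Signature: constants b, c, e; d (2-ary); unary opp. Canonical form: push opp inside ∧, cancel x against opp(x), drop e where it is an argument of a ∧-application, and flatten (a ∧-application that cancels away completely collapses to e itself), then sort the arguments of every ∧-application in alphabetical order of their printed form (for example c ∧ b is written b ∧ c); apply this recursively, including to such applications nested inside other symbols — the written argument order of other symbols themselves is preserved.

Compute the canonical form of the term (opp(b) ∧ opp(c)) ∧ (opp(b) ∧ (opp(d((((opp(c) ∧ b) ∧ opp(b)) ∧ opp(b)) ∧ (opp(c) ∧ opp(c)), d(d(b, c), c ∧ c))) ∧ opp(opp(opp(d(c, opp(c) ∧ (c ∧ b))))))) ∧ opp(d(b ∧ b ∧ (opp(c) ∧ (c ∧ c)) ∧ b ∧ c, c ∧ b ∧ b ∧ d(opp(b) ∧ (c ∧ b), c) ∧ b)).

Answer: opp(b) ∧ opp(b) ∧ opp(c) ∧ opp(d(b ∧ b ∧ b ∧ c ∧ c, b ∧ b ∧ b ∧ c ∧ d(c, c))) ∧ opp(d(c, b)) ∧ opp(d(opp(b) ∧ opp(c) ∧ opp(c) ∧ opp(c), d(d(b, c), c ∧ c)))

Derivation:
Push opp inside:  distribute opp over ∧ and collapse double opp
Collect terms:  opp(b) ∧ opp(b) ∧ opp(c) ∧ opp(d(opp(b) ∧ opp(c) ∧ opp(c) ∧ opp(c), d(d(b, c), c ∧ c))) ∧ opp(d(c, b)) ∧ opp(d(b ∧ b ∧ b ∧ c ∧ c, b ∧ b ∧ b ∧ c ∧ d(c, c)))
Order the arguments:  opp(b) ∧ opp(b) ∧ opp(c) ∧ opp(d(b ∧ b ∧ b ∧ c ∧ c, b ∧ b ∧ b ∧ c ∧ d(c, c))) ∧ opp(d(c, b)) ∧ opp(d(opp(b) ∧ opp(c) ∧ opp(c) ∧ opp(c), d(d(b, c), c ∧ c)))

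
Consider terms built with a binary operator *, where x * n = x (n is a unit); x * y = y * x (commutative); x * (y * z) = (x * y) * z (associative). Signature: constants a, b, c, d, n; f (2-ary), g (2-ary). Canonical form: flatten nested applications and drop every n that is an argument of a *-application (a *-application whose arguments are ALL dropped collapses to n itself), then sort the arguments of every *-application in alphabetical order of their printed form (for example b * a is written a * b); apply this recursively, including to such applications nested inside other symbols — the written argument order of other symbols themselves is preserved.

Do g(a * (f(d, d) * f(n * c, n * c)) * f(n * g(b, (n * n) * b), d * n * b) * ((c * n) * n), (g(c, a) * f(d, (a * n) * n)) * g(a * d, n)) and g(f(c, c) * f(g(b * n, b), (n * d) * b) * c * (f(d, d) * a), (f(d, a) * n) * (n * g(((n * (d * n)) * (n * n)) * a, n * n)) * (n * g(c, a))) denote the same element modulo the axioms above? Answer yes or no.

Answer: yes — both canonical forms are g(a * c * f(c, c) * f(d, d) * f(g(b, b), b * d), f(d, a) * g(a * d, n) * g(c, a))

Derivation:
Left:  g(a * (f(d, d) * f(n * c, n * c)) * f(n * g(b, (n * n) * b), d * n * b) * ((c * n) * n), (g(c, a) * f(d, (a * n) * n)) * g(a * d, n))
  Focus inside:  a * (f(d, d) * f(n * c, n * c)) * f(n * g(b, (n * n) * b), d * n * b) * ((c * n) * n)
  Un-nest:  a * f(d, d) * f(n * c, n * c) * f(n * g(b, (n * n) * b), d * n * b) * c * n * n
  Canonicalize subterm:  f(n * c, n * c)  →  f(c, c)
  Inside:  f(n * g(b, (n * n) * b), d * n * b)  →  f(g(b, b), b * d)
  Unit:  drop n (×2)
  Sort:  a * c * f(c, c) * f(d, d) * f(g(b, b), b * d)
  Put back:  g(a * c * f(c, c) * f(d, d) * f(g(b, b), b * d), f(d, a) * g(a * d, n) * g(c, a))
Right:  g(f(c, c) * f(g(b * n, b), (n * d) * b) * c * (f(d, d) * a), (f(d, a) * n) * (n * g(((n * (d * n)) * (n * n)) * a, n * n)) * (n * g(c, a)))
  Focus inside:  (f(d, a) * n) * (n * g(((n * (d * n)) * (n * n)) * a, n * n)) * (n * g(c, a))
  Flatten:  f(d, a) * n * n * g(((n * (d * n)) * (n * n)) * a, n * n) * n * g(c, a)
  Canonicalize subterm:  g(((n * (d * n)) * (n * n)) * a, n * n)  →  g(a * d, n)
  Units out:  drop n (×3)
  Sort arguments:  f(d, a) * g(a * d, n) * g(c, a)
  Reassemble:  g(a * c * f(c, c) * f(d, d) * f(g(b, b), b * d), f(d, a) * g(a * d, n) * g(c, a))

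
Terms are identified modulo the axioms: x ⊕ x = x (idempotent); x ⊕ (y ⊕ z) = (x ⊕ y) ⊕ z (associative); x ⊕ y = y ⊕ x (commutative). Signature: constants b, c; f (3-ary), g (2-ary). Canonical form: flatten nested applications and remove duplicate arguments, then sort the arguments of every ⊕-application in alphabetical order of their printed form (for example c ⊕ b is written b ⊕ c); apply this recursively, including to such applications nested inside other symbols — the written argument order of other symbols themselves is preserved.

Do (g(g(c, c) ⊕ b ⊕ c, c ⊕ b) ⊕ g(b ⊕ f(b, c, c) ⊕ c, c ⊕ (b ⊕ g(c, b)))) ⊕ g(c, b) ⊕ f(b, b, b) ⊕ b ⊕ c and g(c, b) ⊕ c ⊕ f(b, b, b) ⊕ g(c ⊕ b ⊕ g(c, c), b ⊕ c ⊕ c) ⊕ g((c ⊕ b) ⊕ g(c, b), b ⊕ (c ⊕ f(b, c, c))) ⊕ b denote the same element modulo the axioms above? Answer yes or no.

Answer: no — b ⊕ c ⊕ f(b, b, b) ⊕ g(b ⊕ c ⊕ f(b, c, c), b ⊕ c ⊕ g(c, b)) ⊕ g(b ⊕ c ⊕ g(c, c), b ⊕ c) ⊕ g(c, b) vs b ⊕ c ⊕ f(b, b, b) ⊕ g(b ⊕ c ⊕ g(c, b), b ⊕ c ⊕ f(b, c, c)) ⊕ g(b ⊕ c ⊕ g(c, c), b ⊕ c) ⊕ g(c, b)

Derivation:
Left:  (g(g(c, c) ⊕ b ⊕ c, c ⊕ b) ⊕ g(b ⊕ f(b, c, c) ⊕ c, c ⊕ (b ⊕ g(c, b)))) ⊕ g(c, b) ⊕ f(b, b, b) ⊕ b ⊕ c
  Un-nest:  g(g(c, c) ⊕ b ⊕ c, c ⊕ b) ⊕ g(b ⊕ f(b, c, c) ⊕ c, c ⊕ (b ⊕ g(c, b))) ⊕ g(c, b) ⊕ f(b, b, b) ⊕ b ⊕ c
  Simplify inside:  g(g(c, c) ⊕ b ⊕ c, c ⊕ b)  →  g(b ⊕ c ⊕ g(c, c), b ⊕ c)
  Simplify inside:  g(b ⊕ f(b, c, c) ⊕ c, c ⊕ (b ⊕ g(c, b)))  →  g(b ⊕ c ⊕ f(b, c, c), b ⊕ c ⊕ g(c, b))
  Sort:  b ⊕ c ⊕ f(b, b, b) ⊕ g(b ⊕ c ⊕ f(b, c, c), b ⊕ c ⊕ g(c, b)) ⊕ g(b ⊕ c ⊕ g(c, c), b ⊕ c) ⊕ g(c, b)
Right:  g(c, b) ⊕ c ⊕ f(b, b, b) ⊕ g(c ⊕ b ⊕ g(c, c), b ⊕ c ⊕ c) ⊕ g((c ⊕ b) ⊕ g(c, b), b ⊕ (c ⊕ f(b, c, c))) ⊕ b
  Simplify inside:  g(c ⊕ b ⊕ g(c, c), b ⊕ c ⊕ c)  →  g(b ⊕ c ⊕ g(c, c), b ⊕ c)
  Simplify inside:  g((c ⊕ b) ⊕ g(c, b), b ⊕ (c ⊕ f(b, c, c)))  →  g(b ⊕ c ⊕ g(c, b), b ⊕ c ⊕ f(b, c, c))
  Sort arguments:  b ⊕ c ⊕ f(b, b, b) ⊕ g(b ⊕ c ⊕ g(c, b), b ⊕ c ⊕ f(b, c, c)) ⊕ g(b ⊕ c ⊕ g(c, c), b ⊕ c) ⊕ g(c, b)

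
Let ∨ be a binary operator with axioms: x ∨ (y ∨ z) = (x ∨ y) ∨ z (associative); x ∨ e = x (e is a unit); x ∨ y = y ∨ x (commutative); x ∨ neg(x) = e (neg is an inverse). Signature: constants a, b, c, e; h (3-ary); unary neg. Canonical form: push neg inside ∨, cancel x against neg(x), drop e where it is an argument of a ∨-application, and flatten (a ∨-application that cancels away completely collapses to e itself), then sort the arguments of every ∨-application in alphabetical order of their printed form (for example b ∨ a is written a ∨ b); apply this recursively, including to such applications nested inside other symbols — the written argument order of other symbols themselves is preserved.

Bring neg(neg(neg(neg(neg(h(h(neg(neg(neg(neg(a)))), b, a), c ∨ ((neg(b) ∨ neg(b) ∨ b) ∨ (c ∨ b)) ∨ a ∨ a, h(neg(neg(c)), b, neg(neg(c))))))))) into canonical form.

Push neg inside:  distribute neg over ∨ and collapse double neg
Combine occurrences:  neg(h(h(a, b, a), a ∨ a ∨ c ∨ c, h(c, b, c)))

Answer: neg(h(h(a, b, a), a ∨ a ∨ c ∨ c, h(c, b, c)))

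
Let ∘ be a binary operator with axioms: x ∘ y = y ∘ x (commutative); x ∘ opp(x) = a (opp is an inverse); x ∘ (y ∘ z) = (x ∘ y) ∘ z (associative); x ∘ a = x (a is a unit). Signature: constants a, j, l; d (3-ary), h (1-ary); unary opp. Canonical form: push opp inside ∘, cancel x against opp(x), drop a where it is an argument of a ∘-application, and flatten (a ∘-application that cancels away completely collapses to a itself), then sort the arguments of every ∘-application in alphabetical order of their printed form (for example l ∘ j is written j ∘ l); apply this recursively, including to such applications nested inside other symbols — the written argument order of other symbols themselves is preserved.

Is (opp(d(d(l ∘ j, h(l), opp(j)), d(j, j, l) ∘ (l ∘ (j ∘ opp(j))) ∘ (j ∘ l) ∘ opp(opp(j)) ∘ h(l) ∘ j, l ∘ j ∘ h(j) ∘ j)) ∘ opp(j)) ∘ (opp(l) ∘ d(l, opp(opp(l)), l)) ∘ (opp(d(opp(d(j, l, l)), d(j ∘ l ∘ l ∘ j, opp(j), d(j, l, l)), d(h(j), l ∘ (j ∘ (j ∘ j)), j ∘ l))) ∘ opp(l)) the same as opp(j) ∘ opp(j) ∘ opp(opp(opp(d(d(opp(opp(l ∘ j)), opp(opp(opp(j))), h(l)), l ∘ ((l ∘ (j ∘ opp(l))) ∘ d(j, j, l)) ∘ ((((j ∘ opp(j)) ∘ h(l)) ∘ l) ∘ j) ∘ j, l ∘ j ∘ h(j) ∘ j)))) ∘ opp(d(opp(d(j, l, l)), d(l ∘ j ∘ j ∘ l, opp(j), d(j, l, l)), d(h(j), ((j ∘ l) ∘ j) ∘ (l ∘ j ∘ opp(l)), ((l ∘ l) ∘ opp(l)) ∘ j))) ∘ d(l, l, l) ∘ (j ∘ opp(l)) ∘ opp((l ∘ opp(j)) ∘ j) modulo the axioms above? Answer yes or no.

Left:  (opp(d(d(l ∘ j, h(l), opp(j)), d(j, j, l) ∘ (l ∘ (j ∘ opp(j))) ∘ (j ∘ l) ∘ opp(opp(j)) ∘ h(l) ∘ j, l ∘ j ∘ h(j) ∘ j)) ∘ opp(j)) ∘ (opp(l) ∘ d(l, opp(opp(l)), l)) ∘ (opp(d(opp(d(j, l, l)), d(j ∘ l ∘ l ∘ j, opp(j), d(j, l, l)), d(h(j), l ∘ (j ∘ (j ∘ j)), j ∘ l))) ∘ opp(l))
  Push opp inside:  distribute opp over ∘ and collapse double opp
  Collect terms:  opp(d(d(j ∘ l, h(l), opp(j)), d(j, j, l) ∘ h(l) ∘ j ∘ j ∘ j ∘ l ∘ l, h(j) ∘ j ∘ j ∘ l)) ∘ opp(j) ∘ opp(l) ∘ opp(l) ∘ d(l, l, l) ∘ opp(d(opp(d(j, l, l)), d(j ∘ j ∘ l ∘ l, opp(j), d(j, l, l)), d(h(j), j ∘ j ∘ j ∘ l, j ∘ l)))
  Sort arguments:  d(l, l, l) ∘ opp(d(d(j ∘ l, h(l), opp(j)), d(j, j, l) ∘ h(l) ∘ j ∘ j ∘ j ∘ l ∘ l, h(j) ∘ j ∘ j ∘ l)) ∘ opp(d(opp(d(j, l, l)), d(j ∘ j ∘ l ∘ l, opp(j), d(j, l, l)), d(h(j), j ∘ j ∘ j ∘ l, j ∘ l))) ∘ opp(j) ∘ opp(l) ∘ opp(l)
Right:  opp(j) ∘ opp(j) ∘ opp(opp(opp(d(d(opp(opp(l ∘ j)), opp(opp(opp(j))), h(l)), l ∘ ((l ∘ (j ∘ opp(l))) ∘ d(j, j, l)) ∘ ((((j ∘ opp(j)) ∘ h(l)) ∘ l) ∘ j) ∘ j, l ∘ j ∘ h(j) ∘ j)))) ∘ opp(d(opp(d(j, l, l)), d(l ∘ j ∘ j ∘ l, opp(j), d(j, l, l)), d(h(j), ((j ∘ l) ∘ j) ∘ (l ∘ j ∘ opp(l)), ((l ∘ l) ∘ opp(l)) ∘ j))) ∘ d(l, l, l) ∘ (j ∘ opp(l)) ∘ opp((l ∘ opp(j)) ∘ j)
  Push opp inside:  distribute opp over ∘ and collapse double opp
  Combine occurrences:  opp(j) ∘ opp(d(d(j ∘ l, opp(j), h(l)), d(j, j, l) ∘ h(l) ∘ j ∘ j ∘ j ∘ l ∘ l, h(j) ∘ j ∘ j ∘ l)) ∘ opp(d(opp(d(j, l, l)), d(j ∘ j ∘ l ∘ l, opp(j), d(j, l, l)), d(h(j), j ∘ j ∘ j ∘ l, j ∘ l))) ∘ d(l, l, l) ∘ opp(l) ∘ opp(l)
  Sort:  d(l, l, l) ∘ opp(d(d(j ∘ l, opp(j), h(l)), d(j, j, l) ∘ h(l) ∘ j ∘ j ∘ j ∘ l ∘ l, h(j) ∘ j ∘ j ∘ l)) ∘ opp(d(opp(d(j, l, l)), d(j ∘ j ∘ l ∘ l, opp(j), d(j, l, l)), d(h(j), j ∘ j ∘ j ∘ l, j ∘ l))) ∘ opp(j) ∘ opp(l) ∘ opp(l)

Answer: no — d(l, l, l) ∘ opp(d(d(j ∘ l, h(l), opp(j)), d(j, j, l) ∘ h(l) ∘ j ∘ j ∘ j ∘ l ∘ l, h(j) ∘ j ∘ j ∘ l)) ∘ opp(d(opp(d(j, l, l)), d(j ∘ j ∘ l ∘ l, opp(j), d(j, l, l)), d(h(j), j ∘ j ∘ j ∘ l, j ∘ l))) ∘ opp(j) ∘ opp(l) ∘ opp(l) vs d(l, l, l) ∘ opp(d(d(j ∘ l, opp(j), h(l)), d(j, j, l) ∘ h(l) ∘ j ∘ j ∘ j ∘ l ∘ l, h(j) ∘ j ∘ j ∘ l)) ∘ opp(d(opp(d(j, l, l)), d(j ∘ j ∘ l ∘ l, opp(j), d(j, l, l)), d(h(j), j ∘ j ∘ j ∘ l, j ∘ l))) ∘ opp(j) ∘ opp(l) ∘ opp(l)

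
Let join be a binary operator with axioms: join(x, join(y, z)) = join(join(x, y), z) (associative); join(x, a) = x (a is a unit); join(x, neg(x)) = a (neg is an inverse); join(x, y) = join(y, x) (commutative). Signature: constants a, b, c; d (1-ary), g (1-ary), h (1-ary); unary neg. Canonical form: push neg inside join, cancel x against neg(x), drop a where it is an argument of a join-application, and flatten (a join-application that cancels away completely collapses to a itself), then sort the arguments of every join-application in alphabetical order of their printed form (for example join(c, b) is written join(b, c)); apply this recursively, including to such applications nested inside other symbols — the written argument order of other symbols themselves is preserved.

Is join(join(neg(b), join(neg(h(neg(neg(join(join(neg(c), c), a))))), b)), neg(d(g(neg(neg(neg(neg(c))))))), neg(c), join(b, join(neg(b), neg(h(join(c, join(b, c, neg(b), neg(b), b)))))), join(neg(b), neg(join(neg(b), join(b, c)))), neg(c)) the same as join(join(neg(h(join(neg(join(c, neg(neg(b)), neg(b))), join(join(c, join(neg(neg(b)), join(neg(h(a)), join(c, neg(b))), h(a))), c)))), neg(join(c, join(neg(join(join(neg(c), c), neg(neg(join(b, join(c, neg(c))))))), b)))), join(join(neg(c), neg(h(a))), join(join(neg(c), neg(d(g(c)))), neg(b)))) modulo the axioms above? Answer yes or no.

Left:  join(join(neg(b), join(neg(h(neg(neg(join(join(neg(c), c), a))))), b)), neg(d(g(neg(neg(neg(neg(c))))))), neg(c), join(b, join(neg(b), neg(h(join(c, join(b, c, neg(b), neg(b), b)))))), join(neg(b), neg(join(neg(b), join(b, c)))), neg(c))
  Push neg inside:  distribute neg over join and collapse double neg
  Combine occurrences:  join(neg(b), neg(h(a)), neg(d(g(c))), neg(c), neg(c), neg(c), neg(h(join(c, c))))
  Sort arguments:  join(neg(b), neg(c), neg(c), neg(c), neg(d(g(c))), neg(h(a)), neg(h(join(c, c))))
Right:  join(join(neg(h(join(neg(join(c, neg(neg(b)), neg(b))), join(join(c, join(neg(neg(b)), join(neg(h(a)), join(c, neg(b))), h(a))), c)))), neg(join(c, join(neg(join(join(neg(c), c), neg(neg(join(b, join(c, neg(c))))))), b)))), join(join(neg(c), neg(h(a))), join(join(neg(c), neg(d(g(c)))), neg(b))))
  Push neg inside:  distribute neg over join and collapse double neg
  Combine occurrences:  join(neg(h(join(c, c))), neg(c), neg(c), neg(c), neg(b), neg(h(a)), neg(d(g(c))))
  Sort:  join(neg(b), neg(c), neg(c), neg(c), neg(d(g(c))), neg(h(a)), neg(h(join(c, c))))

Answer: yes — both canonical forms are join(neg(b), neg(c), neg(c), neg(c), neg(d(g(c))), neg(h(a)), neg(h(join(c, c))))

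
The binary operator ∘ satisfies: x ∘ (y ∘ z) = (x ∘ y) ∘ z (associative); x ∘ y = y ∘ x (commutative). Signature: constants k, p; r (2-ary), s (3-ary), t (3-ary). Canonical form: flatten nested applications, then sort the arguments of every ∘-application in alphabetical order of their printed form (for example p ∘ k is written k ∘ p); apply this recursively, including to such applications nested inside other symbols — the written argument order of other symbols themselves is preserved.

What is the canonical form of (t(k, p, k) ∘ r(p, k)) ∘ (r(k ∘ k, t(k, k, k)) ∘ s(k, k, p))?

Merge nested applications:  t(k, p, k) ∘ r(p, k) ∘ r(k ∘ k, t(k, k, k)) ∘ s(k, k, p)
Sort arguments:  r(k ∘ k, t(k, k, k)) ∘ r(p, k) ∘ s(k, k, p) ∘ t(k, p, k)

Answer: r(k ∘ k, t(k, k, k)) ∘ r(p, k) ∘ s(k, k, p) ∘ t(k, p, k)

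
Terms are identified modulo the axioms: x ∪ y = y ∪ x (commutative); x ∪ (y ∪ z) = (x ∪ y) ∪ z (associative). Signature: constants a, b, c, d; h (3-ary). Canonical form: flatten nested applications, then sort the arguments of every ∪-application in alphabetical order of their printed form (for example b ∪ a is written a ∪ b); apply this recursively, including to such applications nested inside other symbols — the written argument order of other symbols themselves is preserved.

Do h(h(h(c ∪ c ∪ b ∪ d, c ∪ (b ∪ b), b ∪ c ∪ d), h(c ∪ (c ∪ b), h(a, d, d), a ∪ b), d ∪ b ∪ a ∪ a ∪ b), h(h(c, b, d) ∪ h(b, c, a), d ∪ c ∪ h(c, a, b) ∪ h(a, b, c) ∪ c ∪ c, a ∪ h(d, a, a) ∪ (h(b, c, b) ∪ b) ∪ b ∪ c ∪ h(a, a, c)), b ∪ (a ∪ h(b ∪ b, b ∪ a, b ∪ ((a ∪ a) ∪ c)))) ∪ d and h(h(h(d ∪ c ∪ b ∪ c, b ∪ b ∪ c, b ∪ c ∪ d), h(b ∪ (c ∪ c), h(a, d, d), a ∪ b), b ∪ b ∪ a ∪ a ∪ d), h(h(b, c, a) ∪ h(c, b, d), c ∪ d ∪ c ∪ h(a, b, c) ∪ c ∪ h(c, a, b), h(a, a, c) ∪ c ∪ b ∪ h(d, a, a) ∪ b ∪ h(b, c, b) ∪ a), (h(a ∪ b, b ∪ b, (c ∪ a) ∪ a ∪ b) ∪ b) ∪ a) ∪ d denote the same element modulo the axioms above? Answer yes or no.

Left:  h(h(h(c ∪ c ∪ b ∪ d, c ∪ (b ∪ b), b ∪ c ∪ d), h(c ∪ (c ∪ b), h(a, d, d), a ∪ b), d ∪ b ∪ a ∪ a ∪ b), h(h(c, b, d) ∪ h(b, c, a), d ∪ c ∪ h(c, a, b) ∪ h(a, b, c) ∪ c ∪ c, a ∪ h(d, a, a) ∪ (h(b, c, b) ∪ b) ∪ b ∪ c ∪ h(a, a, c)), b ∪ (a ∪ h(b ∪ b, b ∪ a, b ∪ ((a ∪ a) ∪ c)))) ∪ d
  Inside:  h(h(h(c ∪ c ∪ b ∪ d, c ∪ (b ∪ b), b ∪ c ∪ d), h(c ∪ (c ∪ b), h(a, d, d), a ∪ b), d ∪ b ∪ a ∪ a ∪ b), h(h(c, b, d) ∪ h(b, c, a), d ∪ c ∪ h(c, a, b) ∪ h(a, b, c) ∪ c ∪ c, a ∪ h(d, a, a) ∪ (h(b, c, b) ∪ b) ∪ b ∪ c ∪ h(a, a, c)), b ∪ (a ∪ h(b ∪ b, b ∪ a, b ∪ ((a ∪ a) ∪ c))))  →  h(h(h(b ∪ c ∪ c ∪ d, b ∪ b ∪ c, b ∪ c ∪ d), h(b ∪ c ∪ c, h(a, d, d), a ∪ b), a ∪ a ∪ b ∪ b ∪ d), h(h(b, c, a) ∪ h(c, b, d), c ∪ c ∪ c ∪ d ∪ h(a, b, c) ∪ h(c, a, b), a ∪ b ∪ b ∪ c ∪ h(a, a, c) ∪ h(b, c, b) ∪ h(d, a, a)), a ∪ b ∪ h(b ∪ b, a ∪ b, a ∪ a ∪ b ∪ c))
  Sort arguments:  d ∪ h(h(h(b ∪ c ∪ c ∪ d, b ∪ b ∪ c, b ∪ c ∪ d), h(b ∪ c ∪ c, h(a, d, d), a ∪ b), a ∪ a ∪ b ∪ b ∪ d), h(h(b, c, a) ∪ h(c, b, d), c ∪ c ∪ c ∪ d ∪ h(a, b, c) ∪ h(c, a, b), a ∪ b ∪ b ∪ c ∪ h(a, a, c) ∪ h(b, c, b) ∪ h(d, a, a)), a ∪ b ∪ h(b ∪ b, a ∪ b, a ∪ a ∪ b ∪ c))
Right:  h(h(h(d ∪ c ∪ b ∪ c, b ∪ b ∪ c, b ∪ c ∪ d), h(b ∪ (c ∪ c), h(a, d, d), a ∪ b), b ∪ b ∪ a ∪ a ∪ d), h(h(b, c, a) ∪ h(c, b, d), c ∪ d ∪ c ∪ h(a, b, c) ∪ c ∪ h(c, a, b), h(a, a, c) ∪ c ∪ b ∪ h(d, a, a) ∪ b ∪ h(b, c, b) ∪ a), (h(a ∪ b, b ∪ b, (c ∪ a) ∪ a ∪ b) ∪ b) ∪ a) ∪ d
  Simplify inside:  h(h(h(d ∪ c ∪ b ∪ c, b ∪ b ∪ c, b ∪ c ∪ d), h(b ∪ (c ∪ c), h(a, d, d), a ∪ b), b ∪ b ∪ a ∪ a ∪ d), h(h(b, c, a) ∪ h(c, b, d), c ∪ d ∪ c ∪ h(a, b, c) ∪ c ∪ h(c, a, b), h(a, a, c) ∪ c ∪ b ∪ h(d, a, a) ∪ b ∪ h(b, c, b) ∪ a), (h(a ∪ b, b ∪ b, (c ∪ a) ∪ a ∪ b) ∪ b) ∪ a)  →  h(h(h(b ∪ c ∪ c ∪ d, b ∪ b ∪ c, b ∪ c ∪ d), h(b ∪ c ∪ c, h(a, d, d), a ∪ b), a ∪ a ∪ b ∪ b ∪ d), h(h(b, c, a) ∪ h(c, b, d), c ∪ c ∪ c ∪ d ∪ h(a, b, c) ∪ h(c, a, b), a ∪ b ∪ b ∪ c ∪ h(a, a, c) ∪ h(b, c, b) ∪ h(d, a, a)), a ∪ b ∪ h(a ∪ b, b ∪ b, a ∪ a ∪ b ∪ c))
  Order the arguments:  d ∪ h(h(h(b ∪ c ∪ c ∪ d, b ∪ b ∪ c, b ∪ c ∪ d), h(b ∪ c ∪ c, h(a, d, d), a ∪ b), a ∪ a ∪ b ∪ b ∪ d), h(h(b, c, a) ∪ h(c, b, d), c ∪ c ∪ c ∪ d ∪ h(a, b, c) ∪ h(c, a, b), a ∪ b ∪ b ∪ c ∪ h(a, a, c) ∪ h(b, c, b) ∪ h(d, a, a)), a ∪ b ∪ h(a ∪ b, b ∪ b, a ∪ a ∪ b ∪ c))

Answer: no — d ∪ h(h(h(b ∪ c ∪ c ∪ d, b ∪ b ∪ c, b ∪ c ∪ d), h(b ∪ c ∪ c, h(a, d, d), a ∪ b), a ∪ a ∪ b ∪ b ∪ d), h(h(b, c, a) ∪ h(c, b, d), c ∪ c ∪ c ∪ d ∪ h(a, b, c) ∪ h(c, a, b), a ∪ b ∪ b ∪ c ∪ h(a, a, c) ∪ h(b, c, b) ∪ h(d, a, a)), a ∪ b ∪ h(b ∪ b, a ∪ b, a ∪ a ∪ b ∪ c)) vs d ∪ h(h(h(b ∪ c ∪ c ∪ d, b ∪ b ∪ c, b ∪ c ∪ d), h(b ∪ c ∪ c, h(a, d, d), a ∪ b), a ∪ a ∪ b ∪ b ∪ d), h(h(b, c, a) ∪ h(c, b, d), c ∪ c ∪ c ∪ d ∪ h(a, b, c) ∪ h(c, a, b), a ∪ b ∪ b ∪ c ∪ h(a, a, c) ∪ h(b, c, b) ∪ h(d, a, a)), a ∪ b ∪ h(a ∪ b, b ∪ b, a ∪ a ∪ b ∪ c))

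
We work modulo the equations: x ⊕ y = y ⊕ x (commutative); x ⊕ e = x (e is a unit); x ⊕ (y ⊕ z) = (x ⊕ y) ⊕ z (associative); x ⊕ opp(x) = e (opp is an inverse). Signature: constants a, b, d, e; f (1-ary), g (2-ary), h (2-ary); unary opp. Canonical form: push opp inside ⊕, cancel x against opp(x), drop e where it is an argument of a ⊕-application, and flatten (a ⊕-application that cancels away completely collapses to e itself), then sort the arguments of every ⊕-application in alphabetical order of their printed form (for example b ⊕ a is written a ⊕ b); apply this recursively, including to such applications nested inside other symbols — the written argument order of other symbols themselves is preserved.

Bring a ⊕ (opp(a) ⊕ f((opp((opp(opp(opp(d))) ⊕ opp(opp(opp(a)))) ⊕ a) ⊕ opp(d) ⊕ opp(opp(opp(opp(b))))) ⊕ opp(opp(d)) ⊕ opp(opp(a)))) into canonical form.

Push opp inside:  distribute opp over ⊕ and collapse double opp
Cancel inverse pairs:  a cancels
Collect:  f(a ⊕ b ⊕ d)

Answer: f(a ⊕ b ⊕ d)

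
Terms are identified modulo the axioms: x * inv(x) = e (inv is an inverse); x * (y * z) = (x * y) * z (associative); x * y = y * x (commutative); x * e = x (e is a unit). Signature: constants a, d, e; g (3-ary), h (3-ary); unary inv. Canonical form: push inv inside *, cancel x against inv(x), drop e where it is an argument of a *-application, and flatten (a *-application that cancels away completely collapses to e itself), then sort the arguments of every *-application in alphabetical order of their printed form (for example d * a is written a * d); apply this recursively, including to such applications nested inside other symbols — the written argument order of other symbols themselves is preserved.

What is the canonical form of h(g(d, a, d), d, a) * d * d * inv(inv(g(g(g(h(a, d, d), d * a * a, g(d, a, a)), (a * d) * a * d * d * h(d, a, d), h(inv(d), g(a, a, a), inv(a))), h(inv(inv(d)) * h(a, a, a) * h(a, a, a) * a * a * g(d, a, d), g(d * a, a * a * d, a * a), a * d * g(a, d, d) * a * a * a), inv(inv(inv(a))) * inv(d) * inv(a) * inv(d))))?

Answer: d * d * g(g(g(h(a, d, d), a * a * d, g(d, a, a)), a * a * d * d * d * h(d, a, d), h(inv(d), g(a, a, a), inv(a))), h(a * a * d * g(d, a, d) * h(a, a, a) * h(a, a, a), g(a * d, a * a * d, a * a), a * a * a * a * d * g(a, d, d)), inv(a) * inv(a) * inv(d) * inv(d)) * h(g(d, a, d), d, a)

Derivation:
Push inv inside:  distribute inv over * and collapse double inv
Combine occurrences:  h(g(d, a, d), d, a) * d * d * g(g(g(h(a, d, d), a * a * d, g(d, a, a)), a * a * d * d * d * h(d, a, d), h(inv(d), g(a, a, a), inv(a))), h(a * a * d * g(d, a, d) * h(a, a, a) * h(a, a, a), g(a * d, a * a * d, a * a), a * a * a * a * d * g(a, d, d)), inv(a) * inv(a) * inv(d) * inv(d))
Sort:  d * d * g(g(g(h(a, d, d), a * a * d, g(d, a, a)), a * a * d * d * d * h(d, a, d), h(inv(d), g(a, a, a), inv(a))), h(a * a * d * g(d, a, d) * h(a, a, a) * h(a, a, a), g(a * d, a * a * d, a * a), a * a * a * a * d * g(a, d, d)), inv(a) * inv(a) * inv(d) * inv(d)) * h(g(d, a, d), d, a)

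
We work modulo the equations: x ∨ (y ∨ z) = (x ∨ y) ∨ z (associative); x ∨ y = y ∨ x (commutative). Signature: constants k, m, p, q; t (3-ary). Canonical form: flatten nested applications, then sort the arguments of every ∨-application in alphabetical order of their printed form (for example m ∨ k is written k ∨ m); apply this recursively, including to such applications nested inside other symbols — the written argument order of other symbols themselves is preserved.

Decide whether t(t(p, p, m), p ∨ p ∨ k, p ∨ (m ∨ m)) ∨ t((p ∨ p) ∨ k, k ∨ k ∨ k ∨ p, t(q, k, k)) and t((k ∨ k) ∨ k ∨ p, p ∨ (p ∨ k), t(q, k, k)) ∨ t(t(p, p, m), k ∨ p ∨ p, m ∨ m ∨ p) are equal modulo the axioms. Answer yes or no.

Answer: no — t(k ∨ p ∨ p, k ∨ k ∨ k ∨ p, t(q, k, k)) ∨ t(t(p, p, m), k ∨ p ∨ p, m ∨ m ∨ p) vs t(k ∨ k ∨ k ∨ p, k ∨ p ∨ p, t(q, k, k)) ∨ t(t(p, p, m), k ∨ p ∨ p, m ∨ m ∨ p)

Derivation:
Left:  t(t(p, p, m), p ∨ p ∨ k, p ∨ (m ∨ m)) ∨ t((p ∨ p) ∨ k, k ∨ k ∨ k ∨ p, t(q, k, k))
  Simplify inside:  t(t(p, p, m), p ∨ p ∨ k, p ∨ (m ∨ m))  →  t(t(p, p, m), k ∨ p ∨ p, m ∨ m ∨ p)
  Canonicalize subterm:  t((p ∨ p) ∨ k, k ∨ k ∨ k ∨ p, t(q, k, k))  →  t(k ∨ p ∨ p, k ∨ k ∨ k ∨ p, t(q, k, k))
  Sort arguments:  t(k ∨ p ∨ p, k ∨ k ∨ k ∨ p, t(q, k, k)) ∨ t(t(p, p, m), k ∨ p ∨ p, m ∨ m ∨ p)
Right:  t((k ∨ k) ∨ k ∨ p, p ∨ (p ∨ k), t(q, k, k)) ∨ t(t(p, p, m), k ∨ p ∨ p, m ∨ m ∨ p)
  Canonicalize subterm:  t((k ∨ k) ∨ k ∨ p, p ∨ (p ∨ k), t(q, k, k))  →  t(k ∨ k ∨ k ∨ p, k ∨ p ∨ p, t(q, k, k))
  Order the arguments:  t(k ∨ k ∨ k ∨ p, k ∨ p ∨ p, t(q, k, k)) ∨ t(t(p, p, m), k ∨ p ∨ p, m ∨ m ∨ p)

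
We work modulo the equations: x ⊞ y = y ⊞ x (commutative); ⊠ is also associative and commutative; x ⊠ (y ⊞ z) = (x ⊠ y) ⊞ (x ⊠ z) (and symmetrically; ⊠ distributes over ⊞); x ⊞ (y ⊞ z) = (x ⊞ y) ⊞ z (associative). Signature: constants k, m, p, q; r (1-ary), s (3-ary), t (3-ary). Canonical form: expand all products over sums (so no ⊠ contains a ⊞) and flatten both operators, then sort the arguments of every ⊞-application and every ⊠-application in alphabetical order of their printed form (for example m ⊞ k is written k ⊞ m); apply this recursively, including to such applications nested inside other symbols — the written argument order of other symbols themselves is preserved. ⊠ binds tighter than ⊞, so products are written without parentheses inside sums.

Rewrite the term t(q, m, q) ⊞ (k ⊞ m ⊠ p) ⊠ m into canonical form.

Answer: k ⊠ m ⊞ m ⊠ m ⊠ p ⊞ t(q, m, q)

Derivation:
Expand products over sums:  t(q, m, q) ⊞ k ⊠ m ⊞ m ⊠ m ⊠ p
Sort arguments:  k ⊠ m ⊞ m ⊠ m ⊠ p ⊞ t(q, m, q)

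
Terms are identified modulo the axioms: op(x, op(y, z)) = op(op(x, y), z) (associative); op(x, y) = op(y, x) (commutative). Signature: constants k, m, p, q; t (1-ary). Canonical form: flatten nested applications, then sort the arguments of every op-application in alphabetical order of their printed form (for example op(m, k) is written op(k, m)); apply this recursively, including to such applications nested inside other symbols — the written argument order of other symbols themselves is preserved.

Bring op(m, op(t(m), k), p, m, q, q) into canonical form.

Answer: op(k, m, m, p, q, q, t(m))

Derivation:
Merge nested applications:  op(m, t(m), k, p, m, q, q)
Sort arguments:  op(k, m, m, p, q, q, t(m))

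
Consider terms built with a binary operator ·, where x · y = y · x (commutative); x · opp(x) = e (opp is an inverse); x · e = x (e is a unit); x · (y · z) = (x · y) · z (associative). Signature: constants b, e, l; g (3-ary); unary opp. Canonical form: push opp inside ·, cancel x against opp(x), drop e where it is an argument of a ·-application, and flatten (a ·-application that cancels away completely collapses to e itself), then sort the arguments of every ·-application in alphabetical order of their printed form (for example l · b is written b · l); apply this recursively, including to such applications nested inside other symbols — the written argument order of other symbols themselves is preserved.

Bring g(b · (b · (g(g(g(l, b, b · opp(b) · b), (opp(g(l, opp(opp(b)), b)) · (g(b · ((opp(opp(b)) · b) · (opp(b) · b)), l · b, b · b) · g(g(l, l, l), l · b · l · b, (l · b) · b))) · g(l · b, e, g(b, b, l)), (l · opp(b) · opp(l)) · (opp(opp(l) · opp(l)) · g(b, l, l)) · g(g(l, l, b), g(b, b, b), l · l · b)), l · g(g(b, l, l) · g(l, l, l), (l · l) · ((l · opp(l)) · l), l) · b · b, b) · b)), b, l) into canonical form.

Focus inside:  b · (b · (g(g(g(l, b, b · opp(b) · b), (opp(g(l, opp(opp(b)), b)) · (g(b · ((opp(opp(b)) · b) · (opp(b) · b)), l · b, b · b) · g(g(l, l, l), l · b · l · b, (l · b) · b))) · g(l · b, e, g(b, b, l)), (l · opp(b) · opp(l)) · (opp(opp(l) · opp(l)) · g(b, l, l)) · g(g(l, l, b), g(b, b, b), l · l · b)), l · g(g(b, l, l) · g(l, l, l), (l · l) · ((l · opp(l)) · l), l) · b · b, b) · b))
Push opp inside:  distribute opp over · and collapse double opp
Collect terms:  b · b · b · g(g(g(l, b, b), g(b · b · b, b · l, b · b) · g(b · l, e, g(b, b, l)) · g(g(l, l, l), b · b · l · l, b · b · l) · opp(g(l, b, b)), g(b, l, l) · g(g(l, l, b), g(b, b, b), b · l · l) · l · l · opp(b)), b · b · g(g(b, l, l) · g(l, l, l), l · l · l, l) · l, b)
Reassemble:  g(b · b · b · g(g(g(l, b, b), g(b · b · b, b · l, b · b) · g(b · l, e, g(b, b, l)) · g(g(l, l, l), b · b · l · l, b · b · l) · opp(g(l, b, b)), g(b, l, l) · g(g(l, l, b), g(b, b, b), b · l · l) · l · l · opp(b)), b · b · g(g(b, l, l) · g(l, l, l), l · l · l, l) · l, b), b, l)

Answer: g(b · b · b · g(g(g(l, b, b), g(b · b · b, b · l, b · b) · g(b · l, e, g(b, b, l)) · g(g(l, l, l), b · b · l · l, b · b · l) · opp(g(l, b, b)), g(b, l, l) · g(g(l, l, b), g(b, b, b), b · l · l) · l · l · opp(b)), b · b · g(g(b, l, l) · g(l, l, l), l · l · l, l) · l, b), b, l)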